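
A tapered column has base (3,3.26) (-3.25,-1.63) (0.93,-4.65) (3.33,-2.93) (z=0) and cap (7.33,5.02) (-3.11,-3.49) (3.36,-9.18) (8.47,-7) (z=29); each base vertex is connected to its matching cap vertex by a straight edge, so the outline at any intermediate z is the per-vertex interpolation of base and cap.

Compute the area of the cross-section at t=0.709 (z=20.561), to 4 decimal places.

Cross-section at t=0.709: each vertex is (1-t)·p0[i] + t·p1[i].
  v1: (1-0.709)·(3,3.26) + 0.709·(7.33,5.02) = (6.0700,4.5078)
  v2: (1-0.709)·(-3.25,-1.63) + 0.709·(-3.11,-3.49) = (-3.1507,-2.9487)
  v3: (1-0.709)·(0.93,-4.65) + 0.709·(3.36,-9.18) = (2.6529,-7.8618)
  v4: (1-0.709)·(3.33,-2.93) + 0.709·(8.47,-7) = (6.9743,-5.8156)
Shoelace sum Σ(x_i·y_{i+1} − x_{i+1}·y_i):
  i=1: 6.0700·-2.9487 − -3.1507·4.5078 = -3.6957 (running -3.6957)
  i=2: -3.1507·-7.8618 − 2.6529·-2.9487 = +32.5930 (running +28.8973)
  i=3: 2.6529·-5.8156 − 6.9743·-7.8618 = +39.4019 (running +68.2992)
  i=4: 6.9743·4.5078 − 6.0700·-5.8156 = +66.7395 (running +135.0388)
Area = |Σ|/2 = |135.0388|/2 = 67.5194

Area at t=0.709: 67.5194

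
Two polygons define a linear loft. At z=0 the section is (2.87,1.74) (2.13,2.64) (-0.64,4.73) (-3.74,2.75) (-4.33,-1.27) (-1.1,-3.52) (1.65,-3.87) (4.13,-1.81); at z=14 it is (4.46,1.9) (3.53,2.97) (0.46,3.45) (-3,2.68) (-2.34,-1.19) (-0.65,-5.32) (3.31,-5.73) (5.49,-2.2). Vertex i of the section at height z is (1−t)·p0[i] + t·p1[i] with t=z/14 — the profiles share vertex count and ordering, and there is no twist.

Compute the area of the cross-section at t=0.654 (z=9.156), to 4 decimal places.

Cross-section at t=0.654: each vertex is (1-t)·p0[i] + t·p1[i].
  v1: (1-0.654)·(2.87,1.74) + 0.654·(4.46,1.9) = (3.9099,1.8446)
  v2: (1-0.654)·(2.13,2.64) + 0.654·(3.53,2.97) = (3.0456,2.8558)
  v3: (1-0.654)·(-0.64,4.73) + 0.654·(0.46,3.45) = (0.0794,3.8929)
  v4: (1-0.654)·(-3.74,2.75) + 0.654·(-3,2.68) = (-3.2560,2.7042)
  v5: (1-0.654)·(-4.33,-1.27) + 0.654·(-2.34,-1.19) = (-3.0285,-1.2177)
  v6: (1-0.654)·(-1.1,-3.52) + 0.654·(-0.65,-5.32) = (-0.8057,-4.6972)
  v7: (1-0.654)·(1.65,-3.87) + 0.654·(3.31,-5.73) = (2.7356,-5.0864)
  v8: (1-0.654)·(4.13,-1.81) + 0.654·(5.49,-2.2) = (5.0194,-2.0651)
Shoelace sum Σ(x_i·y_{i+1} − x_{i+1}·y_i):
  i=1: 3.9099·2.8558 − 3.0456·1.8446 = +5.5478 (running +5.5478)
  i=2: 3.0456·3.8929 − 0.0794·2.8558 = +11.6294 (running +17.1772)
  i=3: 0.0794·2.7042 − -3.2560·3.8929 = +12.8901 (running +30.0673)
  i=4: -3.2560·-1.2177 − -3.0285·2.7042 = +12.1547 (running +42.2220)
  i=5: -3.0285·-4.6972 − -0.8057·-1.2177 = +13.2446 (running +55.4665)
  i=6: -0.8057·-5.0864 − 2.7356·-4.6972 = +16.9480 (running +72.4145)
  i=7: 2.7356·-2.0651 − 5.0194·-5.0864 = +19.8818 (running +92.2964)
  i=8: 5.0194·1.8446 − 3.9099·-2.0651 = +17.3332 (running +109.6295)
Area = |Σ|/2 = |109.6295|/2 = 54.8148

Area at t=0.654: 54.8148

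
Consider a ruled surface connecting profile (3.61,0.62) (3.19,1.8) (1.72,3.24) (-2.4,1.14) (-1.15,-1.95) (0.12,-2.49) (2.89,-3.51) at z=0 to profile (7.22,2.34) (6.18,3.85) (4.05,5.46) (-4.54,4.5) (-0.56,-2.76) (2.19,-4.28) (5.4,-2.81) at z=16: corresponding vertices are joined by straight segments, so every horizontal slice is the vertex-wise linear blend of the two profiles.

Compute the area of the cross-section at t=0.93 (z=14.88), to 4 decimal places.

Area at t=0.93: 69.7676

Cross-section at t=0.93: each vertex is (1-t)·p0[i] + t·p1[i].
  v1: (1-0.93)·(3.61,0.62) + 0.93·(7.22,2.34) = (6.9673,2.2196)
  v2: (1-0.93)·(3.19,1.8) + 0.93·(6.18,3.85) = (5.9707,3.7065)
  v3: (1-0.93)·(1.72,3.24) + 0.93·(4.05,5.46) = (3.8869,5.3046)
  v4: (1-0.93)·(-2.4,1.14) + 0.93·(-4.54,4.5) = (-4.3902,4.2648)
  v5: (1-0.93)·(-1.15,-1.95) + 0.93·(-0.56,-2.76) = (-0.6013,-2.7033)
  v6: (1-0.93)·(0.12,-2.49) + 0.93·(2.19,-4.28) = (2.0451,-4.1547)
  v7: (1-0.93)·(2.89,-3.51) + 0.93·(5.4,-2.81) = (5.2243,-2.8590)
Shoelace sum Σ(x_i·y_{i+1} − x_{i+1}·y_i):
  i=1: 6.9673·3.7065 − 5.9707·2.2196 = +12.5717 (running +12.5717)
  i=2: 5.9707·5.3046 − 3.8869·3.7065 = +17.2654 (running +29.8371)
  i=3: 3.8869·4.2648 − -4.3902·5.3046 = +39.8651 (running +69.7022)
  i=4: -4.3902·-2.7033 − -0.6013·4.2648 = +14.4325 (running +84.1347)
  i=5: -0.6013·-4.1547 − 2.0451·-2.7033 = +8.0267 (running +92.1614)
  i=6: 2.0451·-2.8590 − 5.2243·-4.1547 = +15.8585 (running +108.0199)
  i=7: 5.2243·2.2196 − 6.9673·-2.8590 = +31.5154 (running +139.5352)
Area = |Σ|/2 = |139.5352|/2 = 69.7676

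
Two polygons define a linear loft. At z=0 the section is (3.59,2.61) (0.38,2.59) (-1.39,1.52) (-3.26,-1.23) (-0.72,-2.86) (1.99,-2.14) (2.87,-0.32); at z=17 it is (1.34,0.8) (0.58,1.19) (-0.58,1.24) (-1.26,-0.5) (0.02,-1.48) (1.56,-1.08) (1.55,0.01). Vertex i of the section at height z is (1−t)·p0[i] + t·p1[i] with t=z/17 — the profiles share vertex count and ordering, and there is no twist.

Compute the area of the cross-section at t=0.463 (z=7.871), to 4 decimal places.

Area at t=0.463: 14.0956

Cross-section at t=0.463: each vertex is (1-t)·p0[i] + t·p1[i].
  v1: (1-0.463)·(3.59,2.61) + 0.463·(1.34,0.8) = (2.5482,1.7720)
  v2: (1-0.463)·(0.38,2.59) + 0.463·(0.58,1.19) = (0.4726,1.9418)
  v3: (1-0.463)·(-1.39,1.52) + 0.463·(-0.58,1.24) = (-1.0150,1.3904)
  v4: (1-0.463)·(-3.26,-1.23) + 0.463·(-1.26,-0.5) = (-2.3340,-0.8920)
  v5: (1-0.463)·(-0.72,-2.86) + 0.463·(0.02,-1.48) = (-0.3774,-2.2211)
  v6: (1-0.463)·(1.99,-2.14) + 0.463·(1.56,-1.08) = (1.7909,-1.6492)
  v7: (1-0.463)·(2.87,-0.32) + 0.463·(1.55,0.01) = (2.2588,-0.1672)
Shoelace sum Σ(x_i·y_{i+1} − x_{i+1}·y_i):
  i=1: 2.5482·1.9418 − 0.4726·1.7720 = +4.1108 (running +4.1108)
  i=2: 0.4726·1.3904 − -1.0150·1.9418 = +2.6280 (running +6.7387)
  i=3: -1.0150·-0.8920 − -2.3340·1.3904 = +4.1505 (running +10.8892)
  i=4: -2.3340·-2.2211 − -0.3774·-0.8920 = +4.8473 (running +15.7365)
  i=5: -0.3774·-1.6492 − 1.7909·-2.2211 = +4.6001 (running +20.3366)
  i=6: 1.7909·-0.1672 − 2.2588·-1.6492 = +3.4259 (running +23.7625)
  i=7: 2.2588·1.7720 − 2.5482·-0.1672 = +4.4287 (running +28.1912)
Area = |Σ|/2 = |28.1912|/2 = 14.0956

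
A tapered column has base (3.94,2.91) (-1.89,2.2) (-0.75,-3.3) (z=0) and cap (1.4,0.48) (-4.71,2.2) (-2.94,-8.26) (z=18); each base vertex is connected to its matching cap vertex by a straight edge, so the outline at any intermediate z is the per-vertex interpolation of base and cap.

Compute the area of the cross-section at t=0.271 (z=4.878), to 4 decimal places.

Cross-section at t=0.271: each vertex is (1-t)·p0[i] + t·p1[i].
  v1: (1-0.271)·(3.94,2.91) + 0.271·(1.4,0.48) = (3.2517,2.2515)
  v2: (1-0.271)·(-1.89,2.2) + 0.271·(-4.71,2.2) = (-2.6542,2.2000)
  v3: (1-0.271)·(-0.75,-3.3) + 0.271·(-2.94,-8.26) = (-1.3435,-4.6442)
Shoelace sum Σ(x_i·y_{i+1} − x_{i+1}·y_i):
  i=1: 3.2517·2.2000 − -2.6542·2.2515 = +13.1295 (running +13.1295)
  i=2: -2.6542·-4.6442 − -1.3435·2.2000 = +15.2823 (running +28.4118)
  i=3: -1.3435·2.2515 − 3.2517·-4.6442 = +12.0764 (running +40.4883)
Area = |Σ|/2 = |40.4883|/2 = 20.2441

Area at t=0.271: 20.2441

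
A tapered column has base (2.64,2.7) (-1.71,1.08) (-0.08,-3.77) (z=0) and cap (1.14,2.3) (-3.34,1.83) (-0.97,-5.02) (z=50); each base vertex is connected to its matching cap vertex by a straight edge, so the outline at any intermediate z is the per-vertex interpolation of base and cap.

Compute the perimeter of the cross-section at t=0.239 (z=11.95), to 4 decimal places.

Perimeter at t=0.239: 17.3614

Cross-section at t=0.239: each vertex is (1-t)·p0[i] + t·p1[i].
  v1: (1-0.239)·(2.64,2.7) + 0.239·(1.14,2.3) = (2.2815,2.6044)
  v2: (1-0.239)·(-1.71,1.08) + 0.239·(-3.34,1.83) = (-2.0996,1.2592)
  v3: (1-0.239)·(-0.08,-3.77) + 0.239·(-0.97,-5.02) = (-0.2927,-4.0687)
Perimeter = Σ |v_{i+1} − v_i|:
  edge 1→2: √(-4.3811² + -1.3452²) = 4.5829 (running 4.5829)
  edge 2→3: √(1.8069² + -5.3280²) = 5.6260 (running 10.2090)
  edge 3→1: √(2.5742² + 6.6731²) = 7.1524 (running 17.3614)
Perimeter = 17.3614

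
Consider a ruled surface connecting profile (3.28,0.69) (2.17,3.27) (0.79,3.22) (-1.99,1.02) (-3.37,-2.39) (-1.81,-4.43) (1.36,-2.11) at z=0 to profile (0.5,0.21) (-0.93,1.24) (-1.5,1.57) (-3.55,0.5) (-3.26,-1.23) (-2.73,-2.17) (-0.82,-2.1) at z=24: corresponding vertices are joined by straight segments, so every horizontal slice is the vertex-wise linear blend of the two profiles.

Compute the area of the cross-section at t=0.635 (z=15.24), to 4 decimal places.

Area at t=0.635: 15.9816

Cross-section at t=0.635: each vertex is (1-t)·p0[i] + t·p1[i].
  v1: (1-0.635)·(3.28,0.69) + 0.635·(0.5,0.21) = (1.5147,0.3852)
  v2: (1-0.635)·(2.17,3.27) + 0.635·(-0.93,1.24) = (0.2015,1.9809)
  v3: (1-0.635)·(0.79,3.22) + 0.635·(-1.5,1.57) = (-0.6642,2.1723)
  v4: (1-0.635)·(-1.99,1.02) + 0.635·(-3.55,0.5) = (-2.9806,0.6898)
  v5: (1-0.635)·(-3.37,-2.39) + 0.635·(-3.26,-1.23) = (-3.3002,-1.6534)
  v6: (1-0.635)·(-1.81,-4.43) + 0.635·(-2.73,-2.17) = (-2.3942,-2.9949)
  v7: (1-0.635)·(1.36,-2.11) + 0.635·(-0.82,-2.1) = (-0.0243,-2.1037)
Shoelace sum Σ(x_i·y_{i+1} − x_{i+1}·y_i):
  i=1: 1.5147·1.9809 − 0.2015·0.3852 = +2.9229 (running +2.9229)
  i=2: 0.2015·2.1723 − -0.6642·1.9809 = +1.7534 (running +4.6763)
  i=3: -0.6642·0.6898 − -2.9806·2.1723 = +6.0165 (running +10.6928)
  i=4: -2.9806·-1.6534 − -3.3002·0.6898 = +7.2046 (running +17.8973)
  i=5: -3.3002·-2.9949 − -2.3942·-1.6534 = +5.9250 (running +23.8224)
  i=6: -2.3942·-2.1037 − -0.0243·-2.9949 = +4.9638 (running +28.7862)
  i=7: -0.0243·0.3852 − 1.5147·-2.1037 = +3.1770 (running +31.9632)
Area = |Σ|/2 = |31.9632|/2 = 15.9816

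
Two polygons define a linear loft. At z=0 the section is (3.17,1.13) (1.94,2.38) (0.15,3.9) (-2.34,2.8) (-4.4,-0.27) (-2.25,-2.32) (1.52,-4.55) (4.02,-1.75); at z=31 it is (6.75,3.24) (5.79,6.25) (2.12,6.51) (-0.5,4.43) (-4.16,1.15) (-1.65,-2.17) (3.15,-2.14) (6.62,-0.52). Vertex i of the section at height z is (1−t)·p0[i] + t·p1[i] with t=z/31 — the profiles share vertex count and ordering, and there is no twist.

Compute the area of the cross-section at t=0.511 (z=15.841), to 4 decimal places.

Cross-section at t=0.511: each vertex is (1-t)·p0[i] + t·p1[i].
  v1: (1-0.511)·(3.17,1.13) + 0.511·(6.75,3.24) = (4.9994,2.2082)
  v2: (1-0.511)·(1.94,2.38) + 0.511·(5.79,6.25) = (3.9074,4.3576)
  v3: (1-0.511)·(0.15,3.9) + 0.511·(2.12,6.51) = (1.1567,5.2337)
  v4: (1-0.511)·(-2.34,2.8) + 0.511·(-0.5,4.43) = (-1.3998,3.6329)
  v5: (1-0.511)·(-4.4,-0.27) + 0.511·(-4.16,1.15) = (-4.2774,0.4556)
  v6: (1-0.511)·(-2.25,-2.32) + 0.511·(-1.65,-2.17) = (-1.9434,-2.2433)
  v7: (1-0.511)·(1.52,-4.55) + 0.511·(3.15,-2.14) = (2.3529,-3.3185)
  v8: (1-0.511)·(4.02,-1.75) + 0.511·(6.62,-0.52) = (5.3486,-1.1215)
Shoelace sum Σ(x_i·y_{i+1} − x_{i+1}·y_i):
  i=1: 4.9994·4.3576 − 3.9074·2.2082 = +13.1569 (running +13.1569)
  i=2: 3.9074·5.2337 − 1.1567·4.3576 = +15.4097 (running +28.5666)
  i=3: 1.1567·3.6329 − -1.3998·5.2337 = +11.5280 (running +40.0946)
  i=4: -1.3998·0.4556 − -4.2774·3.6329 = +14.9016 (running +54.9962)
  i=5: -4.2774·-2.2433 − -1.9434·0.4556 = +10.4811 (running +65.4773)
  i=6: -1.9434·-3.3185 − 2.3529·-2.2433 = +11.7276 (running +77.2049)
  i=7: 2.3529·-1.1215 − 5.3486·-3.3185 = +15.1105 (running +92.3154)
  i=8: 5.3486·2.2082 − 4.9994·-1.1215 = +17.4175 (running +109.7329)
Area = |Σ|/2 = |109.7329|/2 = 54.8664

Area at t=0.511: 54.8664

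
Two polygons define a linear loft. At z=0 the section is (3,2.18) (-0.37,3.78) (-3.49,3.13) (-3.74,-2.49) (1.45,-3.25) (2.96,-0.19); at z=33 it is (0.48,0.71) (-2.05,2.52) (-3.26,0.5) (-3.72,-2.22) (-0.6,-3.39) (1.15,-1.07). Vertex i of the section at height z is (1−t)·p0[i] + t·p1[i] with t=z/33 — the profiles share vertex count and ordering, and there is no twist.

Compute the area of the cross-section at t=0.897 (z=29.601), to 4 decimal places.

Cross-section at t=0.897: each vertex is (1-t)·p0[i] + t·p1[i].
  v1: (1-0.897)·(3,2.18) + 0.897·(0.48,0.71) = (0.7396,0.8614)
  v2: (1-0.897)·(-0.37,3.78) + 0.897·(-2.05,2.52) = (-1.8770,2.6498)
  v3: (1-0.897)·(-3.49,3.13) + 0.897·(-3.26,0.5) = (-3.2837,0.7709)
  v4: (1-0.897)·(-3.74,-2.49) + 0.897·(-3.72,-2.22) = (-3.7221,-2.2478)
  v5: (1-0.897)·(1.45,-3.25) + 0.897·(-0.6,-3.39) = (-0.3889,-3.3756)
  v6: (1-0.897)·(2.96,-0.19) + 0.897·(1.15,-1.07) = (1.3364,-0.9794)
Shoelace sum Σ(x_i·y_{i+1} − x_{i+1}·y_i):
  i=1: 0.7396·2.6498 − -1.8770·0.8614 = +3.5765 (running +3.5765)
  i=2: -1.8770·0.7709 − -3.2837·2.6498 = +7.2541 (running +10.8306)
  i=3: -3.2837·-2.2478 − -3.7221·0.7709 = +10.2504 (running +21.0810)
  i=4: -3.7221·-3.3756 − -0.3889·-2.2478 = +11.6901 (running +32.7711)
  i=5: -0.3889·-0.9794 − 1.3364·-3.3756 = +4.8921 (running +37.6631)
  i=6: 1.3364·0.8614 − 0.7396·-0.9794 = +1.8755 (running +39.5387)
Area = |Σ|/2 = |39.5387|/2 = 19.7693

Area at t=0.897: 19.7693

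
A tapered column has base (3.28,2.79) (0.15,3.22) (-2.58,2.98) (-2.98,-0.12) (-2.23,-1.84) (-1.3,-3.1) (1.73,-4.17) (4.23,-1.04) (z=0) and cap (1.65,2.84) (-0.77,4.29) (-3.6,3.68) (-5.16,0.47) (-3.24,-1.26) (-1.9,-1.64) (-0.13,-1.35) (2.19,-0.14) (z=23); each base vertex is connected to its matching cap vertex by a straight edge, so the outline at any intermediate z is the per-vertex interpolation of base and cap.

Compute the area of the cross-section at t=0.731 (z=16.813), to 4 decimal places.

Cross-section at t=0.731: each vertex is (1-t)·p0[i] + t·p1[i].
  v1: (1-0.731)·(3.28,2.79) + 0.731·(1.65,2.84) = (2.0885,2.8266)
  v2: (1-0.731)·(0.15,3.22) + 0.731·(-0.77,4.29) = (-0.5225,4.0022)
  v3: (1-0.731)·(-2.58,2.98) + 0.731·(-3.6,3.68) = (-3.3256,3.4917)
  v4: (1-0.731)·(-2.98,-0.12) + 0.731·(-5.16,0.47) = (-4.5736,0.3113)
  v5: (1-0.731)·(-2.23,-1.84) + 0.731·(-3.24,-1.26) = (-2.9683,-1.4160)
  v6: (1-0.731)·(-1.3,-3.1) + 0.731·(-1.9,-1.64) = (-1.7386,-2.0327)
  v7: (1-0.731)·(1.73,-4.17) + 0.731·(-0.13,-1.35) = (0.3703,-2.1086)
  v8: (1-0.731)·(4.23,-1.04) + 0.731·(2.19,-0.14) = (2.7388,-0.3821)
Shoelace sum Σ(x_i·y_{i+1} − x_{i+1}·y_i):
  i=1: 2.0885·4.0022 − -0.5225·2.8266 = +9.8353 (running +9.8353)
  i=2: -0.5225·3.4917 − -3.3256·4.0022 = +11.4852 (running +21.3206)
  i=3: -3.3256·0.3113 − -4.5736·3.4917 = +14.9343 (running +36.2549)
  i=4: -4.5736·-1.4160 − -2.9683·0.3113 = +7.4003 (running +43.6552)
  i=5: -2.9683·-2.0327 − -1.7386·-1.4160 = +3.5719 (running +47.2271)
  i=6: -1.7386·-2.1086 − 0.3703·-2.0327 = +4.4188 (running +51.6459)
  i=7: 0.3703·-0.3821 − 2.7388·-2.1086 = +5.6334 (running +57.2793)
  i=8: 2.7388·2.8266 − 2.0885·-0.3821 = +8.5392 (running +65.8185)
Area = |Σ|/2 = |65.8185|/2 = 32.9093

Area at t=0.731: 32.9093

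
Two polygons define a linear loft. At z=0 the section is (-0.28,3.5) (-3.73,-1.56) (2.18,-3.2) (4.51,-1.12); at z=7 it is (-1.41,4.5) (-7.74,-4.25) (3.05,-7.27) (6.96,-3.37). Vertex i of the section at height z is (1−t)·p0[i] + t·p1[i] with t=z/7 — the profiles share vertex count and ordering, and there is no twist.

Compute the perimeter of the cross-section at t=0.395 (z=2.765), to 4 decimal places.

Cross-section at t=0.395: each vertex is (1-t)·p0[i] + t·p1[i].
  v1: (1-0.395)·(-0.28,3.5) + 0.395·(-1.41,4.5) = (-0.7263,3.8950)
  v2: (1-0.395)·(-3.73,-1.56) + 0.395·(-7.74,-4.25) = (-5.3140,-2.6225)
  v3: (1-0.395)·(2.18,-3.2) + 0.395·(3.05,-7.27) = (2.5236,-4.8076)
  v4: (1-0.395)·(4.51,-1.12) + 0.395·(6.96,-3.37) = (5.4778,-2.0088)
Perimeter = Σ |v_{i+1} − v_i|:
  edge 1→2: √(-4.5876² + -6.5175²) = 7.9702 (running 7.9702)
  edge 2→3: √(7.8376² + -2.1851²) = 8.1365 (running 16.1067)
  edge 3→4: √(2.9541² + 2.7989²) = 4.0695 (running 20.1762)
  edge 4→1: √(-6.2041² + 5.9037²) = 8.5642 (running 28.7404)
Perimeter = 28.7404

Perimeter at t=0.395: 28.7404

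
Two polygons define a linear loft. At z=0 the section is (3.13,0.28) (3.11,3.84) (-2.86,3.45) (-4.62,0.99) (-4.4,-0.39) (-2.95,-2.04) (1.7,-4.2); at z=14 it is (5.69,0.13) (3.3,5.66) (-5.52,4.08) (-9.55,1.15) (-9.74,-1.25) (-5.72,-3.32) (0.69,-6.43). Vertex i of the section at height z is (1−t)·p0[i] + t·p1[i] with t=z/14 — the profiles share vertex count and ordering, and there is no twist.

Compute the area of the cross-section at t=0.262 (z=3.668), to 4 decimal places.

Cross-section at t=0.262: each vertex is (1-t)·p0[i] + t·p1[i].
  v1: (1-0.262)·(3.13,0.28) + 0.262·(5.69,0.13) = (3.8007,0.2407)
  v2: (1-0.262)·(3.11,3.84) + 0.262·(3.3,5.66) = (3.1598,4.3168)
  v3: (1-0.262)·(-2.86,3.45) + 0.262·(-5.52,4.08) = (-3.5569,3.6151)
  v4: (1-0.262)·(-4.62,0.99) + 0.262·(-9.55,1.15) = (-5.9117,1.0319)
  v5: (1-0.262)·(-4.4,-0.39) + 0.262·(-9.74,-1.25) = (-5.7991,-0.6153)
  v6: (1-0.262)·(-2.95,-2.04) + 0.262·(-5.72,-3.32) = (-3.6757,-2.3754)
  v7: (1-0.262)·(1.7,-4.2) + 0.262·(0.69,-6.43) = (1.4354,-4.7843)
Shoelace sum Σ(x_i·y_{i+1} − x_{i+1}·y_i):
  i=1: 3.8007·4.3168 − 3.1598·0.2407 = +15.6465 (running +15.6465)
  i=2: 3.1598·3.6151 − -3.5569·4.3168 = +26.7774 (running +42.4240)
  i=3: -3.5569·1.0319 − -5.9117·3.6151 = +17.7005 (running +60.1245)
  i=4: -5.9117·-0.6153 − -5.7991·1.0319 = +9.6217 (running +69.7463)
  i=5: -5.7991·-2.3754 − -3.6757·-0.6153 = +11.5131 (running +81.2594)
  i=6: -3.6757·-4.7843 − 1.4354·-2.3754 = +20.9952 (running +102.2547)
  i=7: 1.4354·0.2407 − 3.8007·-4.7843 = +18.5291 (running +120.7838)
Area = |Σ|/2 = |120.7838|/2 = 60.3919

Area at t=0.262: 60.3919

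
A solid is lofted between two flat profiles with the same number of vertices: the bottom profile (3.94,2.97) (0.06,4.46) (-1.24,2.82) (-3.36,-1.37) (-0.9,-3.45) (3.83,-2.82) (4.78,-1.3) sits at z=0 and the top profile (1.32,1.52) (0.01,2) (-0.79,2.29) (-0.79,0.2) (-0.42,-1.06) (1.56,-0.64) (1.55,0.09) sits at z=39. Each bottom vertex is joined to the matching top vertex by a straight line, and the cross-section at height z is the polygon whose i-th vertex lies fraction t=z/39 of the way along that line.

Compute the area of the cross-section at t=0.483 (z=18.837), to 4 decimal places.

Cross-section at t=0.483: each vertex is (1-t)·p0[i] + t·p1[i].
  v1: (1-0.483)·(3.94,2.97) + 0.483·(1.32,1.52) = (2.6745,2.2697)
  v2: (1-0.483)·(0.06,4.46) + 0.483·(0.01,2) = (0.0358,3.2718)
  v3: (1-0.483)·(-1.24,2.82) + 0.483·(-0.79,2.29) = (-1.0227,2.5640)
  v4: (1-0.483)·(-3.36,-1.37) + 0.483·(-0.79,0.2) = (-2.1187,-0.6117)
  v5: (1-0.483)·(-0.9,-3.45) + 0.483·(-0.42,-1.06) = (-0.6682,-2.2956)
  v6: (1-0.483)·(3.83,-2.82) + 0.483·(1.56,-0.64) = (2.7336,-1.7671)
  v7: (1-0.483)·(4.78,-1.3) + 0.483·(1.55,0.09) = (3.2199,-0.6286)
Shoelace sum Σ(x_i·y_{i+1} − x_{i+1}·y_i):
  i=1: 2.6745·3.2718 − 0.0358·2.2697 = +8.6692 (running +8.6692)
  i=2: 0.0358·2.5640 − -1.0227·3.2718 = +3.4378 (running +12.1071)
  i=3: -1.0227·-0.6117 − -2.1187·2.5640 = +6.0579 (running +18.1650)
  i=4: -2.1187·-2.2956 − -0.6682·-0.6117 = +4.4550 (running +22.6200)
  i=5: -0.6682·-1.7671 − 2.7336·-2.2956 = +7.4560 (running +30.0760)
  i=6: 2.7336·-0.6286 − 3.2199·-1.7671 = +3.9714 (running +34.0473)
  i=7: 3.2199·2.2697 − 2.6745·-0.6286 = +8.9894 (running +43.0367)
Area = |Σ|/2 = |43.0367|/2 = 21.5184

Area at t=0.483: 21.5184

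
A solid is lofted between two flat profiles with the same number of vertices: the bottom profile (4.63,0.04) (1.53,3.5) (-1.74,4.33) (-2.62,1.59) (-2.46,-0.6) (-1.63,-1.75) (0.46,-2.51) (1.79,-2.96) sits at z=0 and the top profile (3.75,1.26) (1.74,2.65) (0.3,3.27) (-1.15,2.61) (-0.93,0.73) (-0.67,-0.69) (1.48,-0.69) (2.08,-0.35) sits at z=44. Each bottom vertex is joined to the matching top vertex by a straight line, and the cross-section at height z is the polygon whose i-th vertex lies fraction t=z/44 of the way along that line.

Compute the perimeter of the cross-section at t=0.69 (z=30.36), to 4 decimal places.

Cross-section at t=0.69: each vertex is (1-t)·p0[i] + t·p1[i].
  v1: (1-0.69)·(4.63,0.04) + 0.69·(3.75,1.26) = (4.0228,0.8818)
  v2: (1-0.69)·(1.53,3.5) + 0.69·(1.74,2.65) = (1.6749,2.9135)
  v3: (1-0.69)·(-1.74,4.33) + 0.69·(0.3,3.27) = (-0.3324,3.5986)
  v4: (1-0.69)·(-2.62,1.59) + 0.69·(-1.15,2.61) = (-1.6057,2.2938)
  v5: (1-0.69)·(-2.46,-0.6) + 0.69·(-0.93,0.73) = (-1.4043,0.3177)
  v6: (1-0.69)·(-1.63,-1.75) + 0.69·(-0.67,-0.69) = (-0.9676,-1.0186)
  v7: (1-0.69)·(0.46,-2.51) + 0.69·(1.48,-0.69) = (1.1638,-1.2542)
  v8: (1-0.69)·(1.79,-2.96) + 0.69·(2.08,-0.35) = (1.9901,-1.1591)
Perimeter = Σ |v_{i+1} − v_i|:
  edge 1→2: √(-2.3479² + 2.0317²) = 3.1049 (running 3.1049)
  edge 2→3: √(-2.0073² + 0.6851²) = 2.1210 (running 5.2259)
  edge 3→4: √(-1.2733² + -1.3048²) = 1.8231 (running 7.0490)
  edge 4→5: √(0.2014² + -1.9761²) = 1.9863 (running 9.0354)
  edge 5→6: √(0.4367² + -1.3363²) = 1.4058 (running 10.4412)
  edge 6→7: √(2.1314² + -0.2356²) = 2.1444 (running 12.5856)
  edge 7→8: √(0.8263² + 0.0951²) = 0.8318 (running 13.4173)
  edge 8→1: √(2.0327² + 2.0409²) = 2.8805 (running 16.2978)
Perimeter = 16.2978

Perimeter at t=0.69: 16.2978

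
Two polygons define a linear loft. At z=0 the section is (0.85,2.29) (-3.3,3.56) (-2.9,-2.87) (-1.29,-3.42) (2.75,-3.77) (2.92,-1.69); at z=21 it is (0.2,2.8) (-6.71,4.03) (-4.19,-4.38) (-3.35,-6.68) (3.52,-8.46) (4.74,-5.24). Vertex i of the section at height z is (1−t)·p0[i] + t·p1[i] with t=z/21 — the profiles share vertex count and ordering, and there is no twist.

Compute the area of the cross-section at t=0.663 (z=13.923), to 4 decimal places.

Cross-section at t=0.663: each vertex is (1-t)·p0[i] + t·p1[i].
  v1: (1-0.663)·(0.85,2.29) + 0.663·(0.2,2.8) = (0.4191,2.6281)
  v2: (1-0.663)·(-3.3,3.56) + 0.663·(-6.71,4.03) = (-5.5608,3.8716)
  v3: (1-0.663)·(-2.9,-2.87) + 0.663·(-4.19,-4.38) = (-3.7553,-3.8711)
  v4: (1-0.663)·(-1.29,-3.42) + 0.663·(-3.35,-6.68) = (-2.6558,-5.5814)
  v5: (1-0.663)·(2.75,-3.77) + 0.663·(3.52,-8.46) = (3.2605,-6.8795)
  v6: (1-0.663)·(2.92,-1.69) + 0.663·(4.74,-5.24) = (4.1267,-4.0436)
Shoelace sum Σ(x_i·y_{i+1} − x_{i+1}·y_i):
  i=1: 0.4191·3.8716 − -5.5608·2.6281 = +16.2370 (running +16.2370)
  i=2: -5.5608·-3.8711 − -3.7553·3.8716 = +36.0656 (running +52.3026)
  i=3: -3.7553·-5.5814 − -2.6558·-3.8711 = +10.6787 (running +62.9813)
  i=4: -2.6558·-6.8795 − 3.2605·-5.5814 = +36.4685 (running +99.4498)
  i=5: 3.2605·-4.0436 − 4.1267·-6.8795 = +15.2049 (running +114.6547)
  i=6: 4.1267·2.6281 − 0.4191·-4.0436 = +12.5399 (running +127.1946)
Area = |Σ|/2 = |127.1946|/2 = 63.5973

Area at t=0.663: 63.5973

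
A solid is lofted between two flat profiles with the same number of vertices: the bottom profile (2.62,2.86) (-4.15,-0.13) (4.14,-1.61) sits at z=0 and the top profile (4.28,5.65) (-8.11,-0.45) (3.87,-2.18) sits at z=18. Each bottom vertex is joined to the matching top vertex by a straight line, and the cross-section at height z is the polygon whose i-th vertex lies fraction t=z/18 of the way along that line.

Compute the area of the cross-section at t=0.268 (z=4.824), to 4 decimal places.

Cross-section at t=0.268: each vertex is (1-t)·p0[i] + t·p1[i].
  v1: (1-0.268)·(2.62,2.86) + 0.268·(4.28,5.65) = (3.0649,3.6077)
  v2: (1-0.268)·(-4.15,-0.13) + 0.268·(-8.11,-0.45) = (-5.2113,-0.2158)
  v3: (1-0.268)·(4.14,-1.61) + 0.268·(3.87,-2.18) = (4.0676,-1.7628)
Shoelace sum Σ(x_i·y_{i+1} − x_{i+1}·y_i):
  i=1: 3.0649·-0.2158 − -5.2113·3.6077 = +18.1396 (running +18.1396)
  i=2: -5.2113·-1.7628 − 4.0676·-0.2158 = +10.0639 (running +28.2034)
  i=3: 4.0676·3.6077 − 3.0649·-1.7628 = +20.0776 (running +48.2810)
Area = |Σ|/2 = |48.2810|/2 = 24.1405

Area at t=0.268: 24.1405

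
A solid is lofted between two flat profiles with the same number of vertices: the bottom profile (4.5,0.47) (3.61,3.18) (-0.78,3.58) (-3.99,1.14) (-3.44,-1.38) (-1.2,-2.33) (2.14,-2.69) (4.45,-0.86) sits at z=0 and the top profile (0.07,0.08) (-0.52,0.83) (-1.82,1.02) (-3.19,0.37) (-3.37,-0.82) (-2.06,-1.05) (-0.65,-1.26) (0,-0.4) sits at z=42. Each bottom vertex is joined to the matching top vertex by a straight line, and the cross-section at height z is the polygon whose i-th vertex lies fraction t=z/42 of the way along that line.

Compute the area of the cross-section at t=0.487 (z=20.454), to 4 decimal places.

Area at t=0.487: 19.7213

Cross-section at t=0.487: each vertex is (1-t)·p0[i] + t·p1[i].
  v1: (1-0.487)·(4.5,0.47) + 0.487·(0.07,0.08) = (2.3426,0.2801)
  v2: (1-0.487)·(3.61,3.18) + 0.487·(-0.52,0.83) = (1.5987,2.0355)
  v3: (1-0.487)·(-0.78,3.58) + 0.487·(-1.82,1.02) = (-1.2865,2.3333)
  v4: (1-0.487)·(-3.99,1.14) + 0.487·(-3.19,0.37) = (-3.6004,0.7650)
  v5: (1-0.487)·(-3.44,-1.38) + 0.487·(-3.37,-0.82) = (-3.4059,-1.1073)
  v6: (1-0.487)·(-1.2,-2.33) + 0.487·(-2.06,-1.05) = (-1.6188,-1.7066)
  v7: (1-0.487)·(2.14,-2.69) + 0.487·(-0.65,-1.26) = (0.7813,-1.9936)
  v8: (1-0.487)·(4.45,-0.86) + 0.487·(0,-0.4) = (2.2829,-0.6360)
Shoelace sum Σ(x_i·y_{i+1} − x_{i+1}·y_i):
  i=1: 2.3426·2.0355 − 1.5987·0.2801 = +4.3207 (running +4.3207)
  i=2: 1.5987·2.3333 − -1.2865·2.0355 = +6.3489 (running +10.6696)
  i=3: -1.2865·0.7650 − -3.6004·2.3333 = +7.4166 (running +18.0862)
  i=4: -3.6004·-1.1073 − -3.4059·0.7650 = +6.5922 (running +24.6784)
  i=5: -3.4059·-1.7066 − -1.6188·-1.1073 = +4.0202 (running +28.6986)
  i=6: -1.6188·-1.9936 − 0.7813·-1.7066 = +4.5606 (running +33.2592)
  i=7: 0.7813·-0.6360 − 2.2829·-1.9936 = +4.0542 (running +37.3134)
  i=8: 2.2829·0.2801 − 2.3426·-0.6360 = +2.1292 (running +39.4426)
Area = |Σ|/2 = |39.4426|/2 = 19.7213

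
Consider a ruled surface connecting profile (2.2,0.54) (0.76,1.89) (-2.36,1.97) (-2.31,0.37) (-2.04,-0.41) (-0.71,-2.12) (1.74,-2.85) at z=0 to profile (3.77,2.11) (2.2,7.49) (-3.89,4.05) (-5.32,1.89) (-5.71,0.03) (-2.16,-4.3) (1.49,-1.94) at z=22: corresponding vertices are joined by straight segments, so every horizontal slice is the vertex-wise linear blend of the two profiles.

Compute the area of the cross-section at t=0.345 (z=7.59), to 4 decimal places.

Cross-section at t=0.345: each vertex is (1-t)·p0[i] + t·p1[i].
  v1: (1-0.345)·(2.2,0.54) + 0.345·(3.77,2.11) = (2.7416,1.0816)
  v2: (1-0.345)·(0.76,1.89) + 0.345·(2.2,7.49) = (1.2568,3.8220)
  v3: (1-0.345)·(-2.36,1.97) + 0.345·(-3.89,4.05) = (-2.8879,2.6876)
  v4: (1-0.345)·(-2.31,0.37) + 0.345·(-5.32,1.89) = (-3.3484,0.8944)
  v5: (1-0.345)·(-2.04,-0.41) + 0.345·(-5.71,0.03) = (-3.3061,-0.2582)
  v6: (1-0.345)·(-0.71,-2.12) + 0.345·(-2.16,-4.3) = (-1.2103,-2.8721)
  v7: (1-0.345)·(1.74,-2.85) + 0.345·(1.49,-1.94) = (1.6538,-2.5360)
Shoelace sum Σ(x_i·y_{i+1} − x_{i+1}·y_i):
  i=1: 2.7416·3.8220 − 1.2568·1.0816 = +9.1192 (running +9.1192)
  i=2: 1.2568·2.6876 − -2.8879·3.8220 = +14.4151 (running +23.5343)
  i=3: -2.8879·0.8944 − -3.3484·2.6876 = +6.4164 (running +29.9507)
  i=4: -3.3484·-0.2582 − -3.3061·0.8944 = +3.8216 (running +33.7723)
  i=5: -3.3061·-2.8721 − -1.2103·-0.2582 = +9.1831 (running +42.9554)
  i=6: -1.2103·-2.5360 − 1.6538·-2.8721 = +7.8190 (running +50.7744)
  i=7: 1.6538·1.0816 − 2.7416·-2.5360 = +8.7417 (running +59.5161)
Area = |Σ|/2 = |59.5161|/2 = 29.7581

Area at t=0.345: 29.7581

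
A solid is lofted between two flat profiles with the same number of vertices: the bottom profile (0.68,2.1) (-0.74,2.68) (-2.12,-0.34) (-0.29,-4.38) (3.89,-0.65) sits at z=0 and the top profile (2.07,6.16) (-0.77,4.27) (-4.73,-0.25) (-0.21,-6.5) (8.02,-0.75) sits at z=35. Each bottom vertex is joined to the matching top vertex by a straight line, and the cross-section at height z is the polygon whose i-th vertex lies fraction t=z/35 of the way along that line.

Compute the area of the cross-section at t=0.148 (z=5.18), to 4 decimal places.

Area at t=0.148: 28.9372

Cross-section at t=0.148: each vertex is (1-t)·p0[i] + t·p1[i].
  v1: (1-0.148)·(0.68,2.1) + 0.148·(2.07,6.16) = (0.8857,2.7009)
  v2: (1-0.148)·(-0.74,2.68) + 0.148·(-0.77,4.27) = (-0.7444,2.9153)
  v3: (1-0.148)·(-2.12,-0.34) + 0.148·(-4.73,-0.25) = (-2.5063,-0.3267)
  v4: (1-0.148)·(-0.29,-4.38) + 0.148·(-0.21,-6.5) = (-0.2782,-4.6938)
  v5: (1-0.148)·(3.89,-0.65) + 0.148·(8.02,-0.75) = (4.5012,-0.6648)
Shoelace sum Σ(x_i·y_{i+1} − x_{i+1}·y_i):
  i=1: 0.8857·2.9153 − -0.7444·2.7009 = +4.5928 (running +4.5928)
  i=2: -0.7444·-0.3267 − -2.5063·2.9153 = +7.5498 (running +12.1426)
  i=3: -2.5063·-4.6938 − -0.2782·-0.3267 = +11.6730 (running +23.8156)
  i=4: -0.2782·-0.6648 − 4.5012·-4.6938 = +21.3127 (running +45.1283)
  i=5: 4.5012·2.7009 − 0.8857·-0.6648 = +12.7461 (running +57.8744)
Area = |Σ|/2 = |57.8744|/2 = 28.9372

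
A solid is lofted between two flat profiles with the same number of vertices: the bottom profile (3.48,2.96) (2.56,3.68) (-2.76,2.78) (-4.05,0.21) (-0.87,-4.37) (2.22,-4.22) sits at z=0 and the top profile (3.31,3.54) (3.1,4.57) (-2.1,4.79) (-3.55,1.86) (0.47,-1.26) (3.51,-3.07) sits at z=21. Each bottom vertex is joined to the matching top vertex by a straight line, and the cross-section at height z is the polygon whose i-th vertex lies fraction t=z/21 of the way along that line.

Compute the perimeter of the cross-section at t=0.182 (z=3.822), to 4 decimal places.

Cross-section at t=0.182: each vertex is (1-t)·p0[i] + t·p1[i].
  v1: (1-0.182)·(3.48,2.96) + 0.182·(3.31,3.54) = (3.4491,3.0656)
  v2: (1-0.182)·(2.56,3.68) + 0.182·(3.1,4.57) = (2.6583,3.8420)
  v3: (1-0.182)·(-2.76,2.78) + 0.182·(-2.1,4.79) = (-2.6399,3.1458)
  v4: (1-0.182)·(-4.05,0.21) + 0.182·(-3.55,1.86) = (-3.9590,0.5103)
  v5: (1-0.182)·(-0.87,-4.37) + 0.182·(0.47,-1.26) = (-0.6261,-3.8040)
  v6: (1-0.182)·(2.22,-4.22) + 0.182·(3.51,-3.07) = (2.4548,-4.0107)
Perimeter = Σ |v_{i+1} − v_i|:
  edge 1→2: √(-0.7908² + 0.7764²) = 1.1082 (running 1.1082)
  edge 2→3: √(-5.2982² + -0.6962²) = 5.3437 (running 6.4519)
  edge 3→4: √(-1.3191² + -2.6355²) = 2.9472 (running 9.3991)
  edge 4→5: √(3.3329² + -4.3143²) = 5.4517 (running 14.8508)
  edge 5→6: √(3.0809² + -0.2067²) = 3.0878 (running 17.9387)
  edge 6→1: √(0.9943² + 7.0763²) = 7.1458 (running 25.0844)
Perimeter = 25.0844

Perimeter at t=0.182: 25.0844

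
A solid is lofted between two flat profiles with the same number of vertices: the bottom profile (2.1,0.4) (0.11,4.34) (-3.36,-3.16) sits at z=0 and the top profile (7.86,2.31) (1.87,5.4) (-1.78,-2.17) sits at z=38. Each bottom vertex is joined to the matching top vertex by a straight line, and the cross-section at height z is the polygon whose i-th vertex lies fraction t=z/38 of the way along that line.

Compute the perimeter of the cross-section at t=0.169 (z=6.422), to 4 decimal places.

Perimeter at t=0.169: 20.1256

Cross-section at t=0.169: each vertex is (1-t)·p0[i] + t·p1[i].
  v1: (1-0.169)·(2.1,0.4) + 0.169·(7.86,2.31) = (3.0734,0.7228)
  v2: (1-0.169)·(0.11,4.34) + 0.169·(1.87,5.4) = (0.4074,4.5191)
  v3: (1-0.169)·(-3.36,-3.16) + 0.169·(-1.78,-2.17) = (-3.0930,-2.9927)
Perimeter = Σ |v_{i+1} − v_i|:
  edge 1→2: √(-2.6660² + 3.7964²) = 4.6389 (running 4.6389)
  edge 2→3: √(-3.5004² + -7.5118²) = 8.2874 (running 12.9263)
  edge 3→1: √(6.1664² + 3.7155²) = 7.1993 (running 20.1256)
Perimeter = 20.1256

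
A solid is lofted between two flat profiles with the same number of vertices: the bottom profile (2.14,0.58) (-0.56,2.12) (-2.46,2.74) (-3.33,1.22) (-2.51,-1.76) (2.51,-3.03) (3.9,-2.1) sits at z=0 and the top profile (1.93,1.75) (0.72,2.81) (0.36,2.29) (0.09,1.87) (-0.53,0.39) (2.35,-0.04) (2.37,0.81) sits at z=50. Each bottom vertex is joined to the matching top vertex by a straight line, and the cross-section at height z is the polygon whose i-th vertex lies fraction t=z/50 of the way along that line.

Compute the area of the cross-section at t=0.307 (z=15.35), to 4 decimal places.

Cross-section at t=0.307: each vertex is (1-t)·p0[i] + t·p1[i].
  v1: (1-0.307)·(2.14,0.58) + 0.307·(1.93,1.75) = (2.0755,0.9392)
  v2: (1-0.307)·(-0.56,2.12) + 0.307·(0.72,2.81) = (-0.1670,2.3318)
  v3: (1-0.307)·(-2.46,2.74) + 0.307·(0.36,2.29) = (-1.5943,2.6019)
  v4: (1-0.307)·(-3.33,1.22) + 0.307·(0.09,1.87) = (-2.2801,1.4196)
  v5: (1-0.307)·(-2.51,-1.76) + 0.307·(-0.53,0.39) = (-1.9021,-1.1000)
  v6: (1-0.307)·(2.51,-3.03) + 0.307·(2.35,-0.04) = (2.4609,-2.1121)
  v7: (1-0.307)·(3.9,-2.1) + 0.307·(2.37,0.81) = (3.4303,-1.2066)
Shoelace sum Σ(x_i·y_{i+1} − x_{i+1}·y_i):
  i=1: 2.0755·2.3318 − -0.1670·0.9392 = +4.9967 (running +4.9967)
  i=2: -0.1670·2.6019 − -1.5943·2.3318 = +3.2829 (running +8.2796)
  i=3: -1.5943·1.4196 − -2.2801·2.6019 = +3.6692 (running +11.9488)
  i=4: -2.2801·-1.1000 − -1.9021·1.4196 = +5.2081 (running +17.1570)
  i=5: -1.9021·-2.1121 − 2.4609·-1.1000 = +6.7243 (running +23.8813)
  i=6: 2.4609·-1.2066 − 3.4303·-2.1121 = +4.2756 (running +28.1569)
  i=7: 3.4303·0.9392 − 2.0755·-1.2066 = +5.7261 (running +33.8830)
Area = |Σ|/2 = |33.8830|/2 = 16.9415

Area at t=0.307: 16.9415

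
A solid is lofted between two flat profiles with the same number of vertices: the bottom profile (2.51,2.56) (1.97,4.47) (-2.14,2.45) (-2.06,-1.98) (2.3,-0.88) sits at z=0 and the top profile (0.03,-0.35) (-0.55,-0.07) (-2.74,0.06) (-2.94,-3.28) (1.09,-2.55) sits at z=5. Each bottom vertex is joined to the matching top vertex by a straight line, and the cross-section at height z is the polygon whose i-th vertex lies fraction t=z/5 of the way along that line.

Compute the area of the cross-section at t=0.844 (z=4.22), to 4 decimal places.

Cross-section at t=0.844: each vertex is (1-t)·p0[i] + t·p1[i].
  v1: (1-0.844)·(2.51,2.56) + 0.844·(0.03,-0.35) = (0.4169,0.1040)
  v2: (1-0.844)·(1.97,4.47) + 0.844·(-0.55,-0.07) = (-0.1569,0.6382)
  v3: (1-0.844)·(-2.14,2.45) + 0.844·(-2.74,0.06) = (-2.6464,0.4328)
  v4: (1-0.844)·(-2.06,-1.98) + 0.844·(-2.94,-3.28) = (-2.8027,-3.0772)
  v5: (1-0.844)·(2.3,-0.88) + 0.844·(1.09,-2.55) = (1.2788,-2.2895)
Shoelace sum Σ(x_i·y_{i+1} − x_{i+1}·y_i):
  i=1: 0.4169·0.6382 − -0.1569·0.1040 = +0.2824 (running +0.2824)
  i=2: -0.1569·0.4328 − -2.6464·0.6382 = +1.6211 (running +1.9035)
  i=3: -2.6464·-3.0772 − -2.8027·0.4328 = +9.3566 (running +11.2601)
  i=4: -2.8027·-2.2895 − 1.2788·-3.0772 = +10.3518 (running +21.6119)
  i=5: 1.2788·0.1040 − 0.4169·-2.2895 = +1.0874 (running +22.6993)
Area = |Σ|/2 = |22.6993|/2 = 11.3496

Area at t=0.844: 11.3496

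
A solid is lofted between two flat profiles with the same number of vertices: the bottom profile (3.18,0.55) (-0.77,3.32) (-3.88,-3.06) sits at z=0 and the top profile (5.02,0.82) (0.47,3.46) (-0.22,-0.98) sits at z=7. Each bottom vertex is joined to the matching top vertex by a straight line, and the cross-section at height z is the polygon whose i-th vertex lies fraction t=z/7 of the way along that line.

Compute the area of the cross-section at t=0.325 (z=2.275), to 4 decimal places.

Cross-section at t=0.325: each vertex is (1-t)·p0[i] + t·p1[i].
  v1: (1-0.325)·(3.18,0.55) + 0.325·(5.02,0.82) = (3.7780,0.6378)
  v2: (1-0.325)·(-0.77,3.32) + 0.325·(0.47,3.46) = (-0.3670,3.3655)
  v3: (1-0.325)·(-3.88,-3.06) + 0.325·(-0.22,-0.98) = (-2.6905,-2.3840)
Shoelace sum Σ(x_i·y_{i+1} − x_{i+1}·y_i):
  i=1: 3.7780·3.3655 − -0.3670·0.6378 = +12.9489 (running +12.9489)
  i=2: -0.3670·-2.3840 − -2.6905·3.3655 = +9.9298 (running +22.8787)
  i=3: -2.6905·0.6378 − 3.7780·-2.3840 = +7.2909 (running +30.1696)
Area = |Σ|/2 = |30.1696|/2 = 15.0848

Area at t=0.325: 15.0848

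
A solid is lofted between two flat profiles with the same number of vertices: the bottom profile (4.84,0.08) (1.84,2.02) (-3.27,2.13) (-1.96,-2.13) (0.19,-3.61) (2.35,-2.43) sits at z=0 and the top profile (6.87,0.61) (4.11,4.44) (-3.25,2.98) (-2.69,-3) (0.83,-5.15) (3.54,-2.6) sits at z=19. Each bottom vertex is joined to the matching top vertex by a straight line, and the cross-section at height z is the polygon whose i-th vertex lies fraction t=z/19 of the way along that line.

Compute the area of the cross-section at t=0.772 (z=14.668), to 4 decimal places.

Cross-section at t=0.772: each vertex is (1-t)·p0[i] + t·p1[i].
  v1: (1-0.772)·(4.84,0.08) + 0.772·(6.87,0.61) = (6.4072,0.4892)
  v2: (1-0.772)·(1.84,2.02) + 0.772·(4.11,4.44) = (3.5924,3.8882)
  v3: (1-0.772)·(-3.27,2.13) + 0.772·(-3.25,2.98) = (-3.2546,2.7862)
  v4: (1-0.772)·(-1.96,-2.13) + 0.772·(-2.69,-3) = (-2.5236,-2.8016)
  v5: (1-0.772)·(0.19,-3.61) + 0.772·(0.83,-5.15) = (0.6841,-4.7989)
  v6: (1-0.772)·(2.35,-2.43) + 0.772·(3.54,-2.6) = (3.2687,-2.5612)
Shoelace sum Σ(x_i·y_{i+1} − x_{i+1}·y_i):
  i=1: 6.4072·3.8882 − 3.5924·0.4892 = +23.1553 (running +23.1553)
  i=2: 3.5924·2.7862 − -3.2546·3.8882 = +22.6638 (running +45.8191)
  i=3: -3.2546·-2.8016 − -2.5236·2.7862 = +16.1492 (running +61.9683)
  i=4: -2.5236·-4.7989 − 0.6841·-2.8016 = +14.0268 (running +75.9951)
  i=5: 0.6841·-2.5612 − 3.2687·-4.7989 = +13.9339 (running +89.9290)
  i=6: 3.2687·0.4892 − 6.4072·-2.5612 = +18.0092 (running +107.9382)
Area = |Σ|/2 = |107.9382|/2 = 53.9691

Area at t=0.772: 53.9691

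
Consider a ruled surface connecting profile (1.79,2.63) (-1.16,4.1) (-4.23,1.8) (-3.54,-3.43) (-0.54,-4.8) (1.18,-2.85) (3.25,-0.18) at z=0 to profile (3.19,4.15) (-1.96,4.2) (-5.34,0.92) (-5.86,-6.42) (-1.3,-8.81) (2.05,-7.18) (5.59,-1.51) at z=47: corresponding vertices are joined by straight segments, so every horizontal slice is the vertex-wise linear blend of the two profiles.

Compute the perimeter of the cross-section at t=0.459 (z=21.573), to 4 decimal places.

Cross-section at t=0.459: each vertex is (1-t)·p0[i] + t·p1[i].
  v1: (1-0.459)·(1.79,2.63) + 0.459·(3.19,4.15) = (2.4326,3.3277)
  v2: (1-0.459)·(-1.16,4.1) + 0.459·(-1.96,4.2) = (-1.5272,4.1459)
  v3: (1-0.459)·(-4.23,1.8) + 0.459·(-5.34,0.92) = (-4.7395,1.3961)
  v4: (1-0.459)·(-3.54,-3.43) + 0.459·(-5.86,-6.42) = (-4.6049,-4.8024)
  v5: (1-0.459)·(-0.54,-4.8) + 0.459·(-1.3,-8.81) = (-0.8888,-6.6406)
  v6: (1-0.459)·(1.18,-2.85) + 0.459·(2.05,-7.18) = (1.5793,-4.8375)
  v7: (1-0.459)·(3.25,-0.18) + 0.459·(5.59,-1.51) = (4.3241,-0.7905)
Perimeter = Σ |v_{i+1} − v_i|:
  edge 1→2: √(-3.9598² + 0.8182²) = 4.0435 (running 4.0435)
  edge 2→3: √(-3.2123² + -2.7498²) = 4.2285 (running 8.2720)
  edge 3→4: √(0.1346² + -6.1985²) = 6.2000 (running 14.4719)
  edge 4→5: √(3.7160² + -1.8382²) = 4.1458 (running 18.6177)
  edge 5→6: √(2.4682² + 1.8031²) = 3.0566 (running 21.6744)
  edge 6→7: √(2.7447² + 4.0470²) = 4.8900 (running 26.5644)
  edge 7→1: √(-1.8915² + 4.1181²) = 4.5318 (running 31.0961)
Perimeter = 31.0961

Perimeter at t=0.459: 31.0961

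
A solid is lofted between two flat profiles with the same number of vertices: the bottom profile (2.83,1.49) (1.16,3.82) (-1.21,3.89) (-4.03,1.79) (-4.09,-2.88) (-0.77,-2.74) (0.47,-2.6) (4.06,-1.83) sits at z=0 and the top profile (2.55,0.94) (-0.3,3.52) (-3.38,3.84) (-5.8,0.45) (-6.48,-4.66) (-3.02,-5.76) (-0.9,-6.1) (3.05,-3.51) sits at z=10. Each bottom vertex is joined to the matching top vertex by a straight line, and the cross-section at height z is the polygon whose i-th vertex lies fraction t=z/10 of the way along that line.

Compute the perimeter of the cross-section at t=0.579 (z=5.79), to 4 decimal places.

Cross-section at t=0.579: each vertex is (1-t)·p0[i] + t·p1[i].
  v1: (1-0.579)·(2.83,1.49) + 0.579·(2.55,0.94) = (2.6679,1.1715)
  v2: (1-0.579)·(1.16,3.82) + 0.579·(-0.3,3.52) = (0.3147,3.6463)
  v3: (1-0.579)·(-1.21,3.89) + 0.579·(-3.38,3.84) = (-2.4664,3.8610)
  v4: (1-0.579)·(-4.03,1.79) + 0.579·(-5.8,0.45) = (-5.0548,1.0141)
  v5: (1-0.579)·(-4.09,-2.88) + 0.579·(-6.48,-4.66) = (-5.4738,-3.9106)
  v6: (1-0.579)·(-0.77,-2.74) + 0.579·(-3.02,-5.76) = (-2.0727,-4.4886)
  v7: (1-0.579)·(0.47,-2.6) + 0.579·(-0.9,-6.1) = (-0.3232,-4.6265)
  v8: (1-0.579)·(4.06,-1.83) + 0.579·(3.05,-3.51) = (3.4752,-2.8027)
Perimeter = Σ |v_{i+1} − v_i|:
  edge 1→2: √(-2.3532² + 2.4748²) = 3.4150 (running 3.4150)
  edge 2→3: √(-2.7811² + 0.2147²) = 2.7894 (running 6.2043)
  edge 3→4: √(-2.5884² + -2.8469²) = 3.8477 (running 10.0520)
  edge 4→5: √(-0.4190² + -4.9248²) = 4.9426 (running 14.9946)
  edge 5→6: √(3.4011² + -0.5780²) = 3.4498 (running 18.4444)
  edge 6→7: √(1.7495² + -0.1379²) = 1.7549 (running 20.1993)
  edge 7→8: √(3.7984² + 1.8238²) = 4.2136 (running 24.4129)
  edge 8→1: √(-0.8073² + 3.9743²) = 4.0554 (running 28.4684)
Perimeter = 28.4684

Perimeter at t=0.579: 28.4684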